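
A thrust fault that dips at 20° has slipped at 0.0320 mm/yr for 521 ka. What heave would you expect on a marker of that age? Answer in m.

dip-slip = rate × time = 0.0320 mm/yr × 521 ka = 16.67 m
heave = dip-slip × cos(dip) = 16.67 × cos(20°) = 15.7 m

15.7 m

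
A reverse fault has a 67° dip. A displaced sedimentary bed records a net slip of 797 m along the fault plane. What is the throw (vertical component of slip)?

734 m

throw = dip-slip × sin(dip) = 797 m × sin(67°) = 734 m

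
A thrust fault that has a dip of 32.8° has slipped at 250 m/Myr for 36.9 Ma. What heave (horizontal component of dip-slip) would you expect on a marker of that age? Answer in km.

dip-slip = rate × time = 250 m/Myr × 36.9 Ma = 9225 m
heave = dip-slip × cos(dip) = 9225 × cos(32.8°) = 7750 m = 7.75 km

7.75 km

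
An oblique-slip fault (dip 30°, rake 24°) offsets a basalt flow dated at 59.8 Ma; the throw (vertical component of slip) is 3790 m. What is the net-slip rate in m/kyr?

0.312 m/kyr

dip-slip = throw / sin(dip) = 3790 / sin(30°) = 7580 m
net slip = dip-slip / sin(rake) = 7580 / sin(24°) = 18640 m
rate = 18640 m / 59.8 Ma = 0.000312 m/yr = 0.312 m/kyr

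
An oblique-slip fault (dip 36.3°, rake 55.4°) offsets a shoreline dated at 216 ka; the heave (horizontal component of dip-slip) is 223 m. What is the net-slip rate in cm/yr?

dip-slip = heave / cos(dip) = 223 / cos(36.3°) = 276.7 m
net slip = dip-slip / sin(rake) = 276.7 / sin(55.4°) = 336.2 m
rate = 336.2 m / 216 ka = 0.00156 m/yr = 0.156 cm/yr

0.156 cm/yr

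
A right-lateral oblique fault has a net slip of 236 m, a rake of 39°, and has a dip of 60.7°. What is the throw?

dip-slip = net slip × sin(rake) = 236 m × sin(39°) = 148.5 m
throw = dip-slip × sin(dip) = 148.5 × sin(60.7°) = 130 m

130 m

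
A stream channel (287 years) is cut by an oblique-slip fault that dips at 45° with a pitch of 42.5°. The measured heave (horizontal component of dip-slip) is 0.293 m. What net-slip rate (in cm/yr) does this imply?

dip-slip = heave / cos(dip) = 0.293 / cos(45°) = 0.4144 m
net slip = dip-slip / sin(rake) = 0.4144 / sin(42.5°) = 0.6133 m
rate = 0.6133 m / 287 years = 0.00214 m/yr = 0.214 cm/yr

0.214 cm/yr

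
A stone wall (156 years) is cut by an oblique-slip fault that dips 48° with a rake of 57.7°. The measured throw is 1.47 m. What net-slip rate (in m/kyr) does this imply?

15 m/kyr

dip-slip = throw / sin(dip) = 1.47 / sin(48°) = 1.978 m
net slip = dip-slip / sin(rake) = 1.978 / sin(57.7°) = 2.340 m
rate = 2.340 m / 156 years = 0.0150 m/yr = 15 m/kyr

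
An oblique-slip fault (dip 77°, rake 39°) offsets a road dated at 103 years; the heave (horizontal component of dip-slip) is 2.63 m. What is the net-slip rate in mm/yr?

dip-slip = heave / cos(dip) = 2.63 / cos(77°) = 11.69 m
net slip = dip-slip / sin(rake) = 11.69 / sin(39°) = 18.58 m
rate = 18.58 m / 103 years = 0.180 m/yr = 180 mm/yr

180 mm/yr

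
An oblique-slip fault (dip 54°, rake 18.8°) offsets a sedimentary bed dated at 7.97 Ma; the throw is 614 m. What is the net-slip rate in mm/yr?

0.295 mm/yr

dip-slip = throw / sin(dip) = 614 / sin(54°) = 758.9 m
net slip = dip-slip / sin(rake) = 758.9 / sin(18.8°) = 2355 m
rate = 2355 m / 7.97 Ma = 0.000295 m/yr = 0.295 mm/yr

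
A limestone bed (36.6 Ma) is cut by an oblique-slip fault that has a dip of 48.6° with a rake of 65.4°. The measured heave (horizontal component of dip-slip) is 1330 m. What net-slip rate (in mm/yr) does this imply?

0.0604 mm/yr

dip-slip = heave / cos(dip) = 1330 / cos(48.6°) = 2011 m
net slip = dip-slip / sin(rake) = 2011 / sin(65.4°) = 2212 m
rate = 2212 m / 36.6 Ma = 0.0000604 m/yr = 0.0604 mm/yr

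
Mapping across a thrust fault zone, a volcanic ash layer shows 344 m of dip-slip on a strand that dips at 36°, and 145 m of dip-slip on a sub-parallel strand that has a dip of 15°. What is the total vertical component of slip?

240 m

throw_A = 344 × sin(36°) = 202.2 m
throw_B = 145 × sin(15°) = 37.53 m
total = 202.2 + 37.53 = 240 m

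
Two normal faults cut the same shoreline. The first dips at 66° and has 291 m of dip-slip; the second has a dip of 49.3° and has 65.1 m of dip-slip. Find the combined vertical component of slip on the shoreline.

315 m

throw_A = 291 × sin(66°) = 265.8 m
throw_B = 65.1 × sin(49.3°) = 49.35 m
total = 265.8 + 49.35 = 315 m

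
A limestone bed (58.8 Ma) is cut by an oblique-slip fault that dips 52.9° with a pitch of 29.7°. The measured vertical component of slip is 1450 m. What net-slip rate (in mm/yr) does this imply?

dip-slip = throw / sin(dip) = 1450 / sin(52.9°) = 1818 m
net slip = dip-slip / sin(rake) = 1818 / sin(29.7°) = 3669 m
rate = 3669 m / 58.8 Ma = 0.0000624 m/yr = 0.0624 mm/yr

0.0624 mm/yr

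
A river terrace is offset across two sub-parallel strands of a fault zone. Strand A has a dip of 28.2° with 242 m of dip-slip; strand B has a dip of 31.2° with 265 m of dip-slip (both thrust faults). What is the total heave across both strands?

heave_A = 242 × cos(28.2°) = 213.3 m
heave_B = 265 × cos(31.2°) = 226.7 m
total = 213.3 + 226.7 = 440 m

440 m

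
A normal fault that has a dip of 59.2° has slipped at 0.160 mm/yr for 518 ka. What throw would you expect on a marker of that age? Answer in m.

71.2 m

dip-slip = rate × time = 0.160 mm/yr × 518 ka = 82.88 m
throw = dip-slip × sin(dip) = 82.88 × sin(59.2°) = 71.2 m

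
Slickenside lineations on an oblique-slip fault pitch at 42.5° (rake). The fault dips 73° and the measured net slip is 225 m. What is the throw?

dip-slip = net slip × sin(rake) = 225 m × sin(42.5°) = 152 m
throw = dip-slip × sin(dip) = 152 × sin(73°) = 145 m

145 m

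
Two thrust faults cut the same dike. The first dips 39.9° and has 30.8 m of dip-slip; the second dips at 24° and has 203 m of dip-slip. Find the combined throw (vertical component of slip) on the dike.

throw_A = 30.8 × sin(39.9°) = 19.76 m
throw_B = 203 × sin(24°) = 82.57 m
total = 19.76 + 82.57 = 102 m

102 m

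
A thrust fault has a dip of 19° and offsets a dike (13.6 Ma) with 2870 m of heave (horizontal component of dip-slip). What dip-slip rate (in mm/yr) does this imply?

dip-slip = heave / cos(dip) = 2870 m / cos(19°) = 3035 m
rate = 3035 m / 13.6 Ma = 0.000223 m/yr = 0.223 mm/yr

0.223 mm/yr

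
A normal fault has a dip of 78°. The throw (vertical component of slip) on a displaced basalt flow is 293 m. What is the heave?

62.3 m

heave = throw / tan(dip) = 293 / tan(78°) = 62.3 m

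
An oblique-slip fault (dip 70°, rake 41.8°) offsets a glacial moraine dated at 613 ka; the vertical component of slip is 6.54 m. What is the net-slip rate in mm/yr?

dip-slip = throw / sin(dip) = 6.54 / sin(70°) = 6.960 m
net slip = dip-slip / sin(rake) = 6.960 / sin(41.8°) = 10.44 m
rate = 10.44 m / 613 ka = 0.0000170 m/yr = 0.0170 mm/yr

0.0170 mm/yr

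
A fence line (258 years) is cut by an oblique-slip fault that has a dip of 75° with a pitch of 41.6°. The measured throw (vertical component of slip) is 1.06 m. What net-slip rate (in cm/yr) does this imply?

dip-slip = throw / sin(dip) = 1.06 / sin(75°) = 1.097 m
net slip = dip-slip / sin(rake) = 1.097 / sin(41.6°) = 1.653 m
rate = 1.653 m / 258 years = 0.00641 m/yr = 0.641 cm/yr

0.641 cm/yr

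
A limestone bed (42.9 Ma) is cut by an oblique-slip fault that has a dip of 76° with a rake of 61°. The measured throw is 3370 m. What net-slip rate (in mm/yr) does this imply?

dip-slip = throw / sin(dip) = 3370 / sin(76°) = 3473 m
net slip = dip-slip / sin(rake) = 3473 / sin(61°) = 3971 m
rate = 3971 m / 42.9 Ma = 0.0000926 m/yr = 0.0926 mm/yr

0.0926 mm/yr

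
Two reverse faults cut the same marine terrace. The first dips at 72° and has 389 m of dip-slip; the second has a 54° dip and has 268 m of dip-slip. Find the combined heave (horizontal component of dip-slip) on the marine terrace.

278 m

heave_A = 389 × cos(72°) = 120.2 m
heave_B = 268 × cos(54°) = 157.5 m
total = 120.2 + 157.5 = 278 m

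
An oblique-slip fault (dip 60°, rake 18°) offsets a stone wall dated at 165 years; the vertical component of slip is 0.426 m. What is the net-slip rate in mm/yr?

dip-slip = throw / sin(dip) = 0.426 / sin(60°) = 0.4919 m
net slip = dip-slip / sin(rake) = 0.4919 / sin(18°) = 1.592 m
rate = 1.592 m / 165 years = 0.00965 m/yr = 9.65 mm/yr

9.65 mm/yr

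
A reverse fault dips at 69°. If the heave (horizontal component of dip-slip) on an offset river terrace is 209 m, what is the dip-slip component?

583 m

dip-slip = heave / cos(dip) = 209 / cos(69°) = 583 m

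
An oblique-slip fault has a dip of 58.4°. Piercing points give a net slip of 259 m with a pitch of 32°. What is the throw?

117 m

dip-slip = net slip × sin(rake) = 259 m × sin(32°) = 137.2 m
throw = dip-slip × sin(dip) = 137.2 × sin(58.4°) = 117 m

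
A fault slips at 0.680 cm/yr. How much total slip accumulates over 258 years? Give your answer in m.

slip = rate × time = 0.680 cm/yr × 258 years = 1.75 m

1.75 m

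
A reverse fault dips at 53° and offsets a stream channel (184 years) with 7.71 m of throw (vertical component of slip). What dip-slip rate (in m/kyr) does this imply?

dip-slip = throw / sin(dip) = 7.71 m / sin(53°) = 9.654 m
rate = 9.654 m / 184 years = 0.0525 m/yr = 52.5 m/kyr

52.5 m/kyr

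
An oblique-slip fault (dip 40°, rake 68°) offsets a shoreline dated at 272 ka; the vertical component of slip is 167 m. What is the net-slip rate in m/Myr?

dip-slip = throw / sin(dip) = 167 / sin(40°) = 259.8 m
net slip = dip-slip / sin(rake) = 259.8 / sin(68°) = 280.2 m
rate = 280.2 m / 272 ka = 0.00103 m/yr = 1030 m/Myr

1030 m/Myr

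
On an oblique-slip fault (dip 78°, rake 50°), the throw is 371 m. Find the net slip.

495 m

dip-slip = throw / sin(dip) = 371 / sin(78°) = 379.3 m
net slip = dip-slip / sin(rake) = 379.3 / sin(50°) = 495 m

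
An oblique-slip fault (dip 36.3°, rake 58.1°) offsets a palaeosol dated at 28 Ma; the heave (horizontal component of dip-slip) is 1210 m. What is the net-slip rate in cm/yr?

dip-slip = heave / cos(dip) = 1210 / cos(36.3°) = 1501 m
net slip = dip-slip / sin(rake) = 1501 / sin(58.1°) = 1768 m
rate = 1768 m / 28 Ma = 0.0000632 m/yr = 0.00632 cm/yr

0.00632 cm/yr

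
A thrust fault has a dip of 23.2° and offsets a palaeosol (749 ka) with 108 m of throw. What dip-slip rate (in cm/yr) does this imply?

0.0366 cm/yr

dip-slip = throw / sin(dip) = 108 m / sin(23.2°) = 274.2 m
rate = 274.2 m / 749 ka = 0.000366 m/yr = 0.0366 cm/yr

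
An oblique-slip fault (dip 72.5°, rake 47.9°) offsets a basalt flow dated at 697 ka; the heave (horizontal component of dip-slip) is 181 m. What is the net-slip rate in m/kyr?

dip-slip = heave / cos(dip) = 181 / cos(72.5°) = 601.9 m
net slip = dip-slip / sin(rake) = 601.9 / sin(47.9°) = 811.2 m
rate = 811.2 m / 697 ka = 0.00116 m/yr = 1.16 m/kyr

1.16 m/kyr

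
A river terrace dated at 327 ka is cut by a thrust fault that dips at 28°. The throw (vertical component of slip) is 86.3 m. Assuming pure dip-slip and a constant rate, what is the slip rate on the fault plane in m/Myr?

dip-slip = throw / sin(dip) = 86.3 m / sin(28°) = 183.8 m
rate = 183.8 m / 327 ka = 0.000562 m/yr = 562 m/Myr

562 m/Myr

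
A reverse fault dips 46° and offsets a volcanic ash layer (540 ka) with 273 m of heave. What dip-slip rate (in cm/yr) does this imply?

0.0728 cm/yr

dip-slip = heave / cos(dip) = 273 m / cos(46°) = 393 m
rate = 393 m / 540 ka = 0.000728 m/yr = 0.0728 cm/yr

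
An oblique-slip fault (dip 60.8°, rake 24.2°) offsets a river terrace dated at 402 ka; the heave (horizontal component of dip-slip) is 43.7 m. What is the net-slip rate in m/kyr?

dip-slip = heave / cos(dip) = 43.7 / cos(60.8°) = 89.57 m
net slip = dip-slip / sin(rake) = 89.57 / sin(24.2°) = 218.5 m
rate = 218.5 m / 402 ka = 0.000544 m/yr = 0.544 m/kyr

0.544 m/kyr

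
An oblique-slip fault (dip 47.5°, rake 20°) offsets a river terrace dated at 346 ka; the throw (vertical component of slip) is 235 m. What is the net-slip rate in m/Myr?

2690 m/Myr

dip-slip = throw / sin(dip) = 235 / sin(47.5°) = 318.7 m
net slip = dip-slip / sin(rake) = 318.7 / sin(20°) = 931.9 m
rate = 931.9 m / 346 ka = 0.00269 m/yr = 2690 m/Myr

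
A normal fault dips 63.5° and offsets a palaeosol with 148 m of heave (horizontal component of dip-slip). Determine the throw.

297 m

throw = heave × tan(dip) = 148 × tan(63.5°) = 297 m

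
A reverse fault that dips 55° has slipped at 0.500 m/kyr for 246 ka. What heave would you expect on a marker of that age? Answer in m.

dip-slip = rate × time = 0.500 m/kyr × 246 ka = 123 m
heave = dip-slip × cos(dip) = 123 × cos(55°) = 70.5 m

70.5 m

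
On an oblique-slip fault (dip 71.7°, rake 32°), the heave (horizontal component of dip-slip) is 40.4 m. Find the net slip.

dip-slip = heave / cos(dip) = 40.4 / cos(71.7°) = 128.7 m
net slip = dip-slip / sin(rake) = 128.7 / sin(32°) = 243 m

243 m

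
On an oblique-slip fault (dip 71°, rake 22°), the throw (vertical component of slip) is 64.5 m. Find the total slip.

dip-slip = throw / sin(dip) = 64.5 / sin(71°) = 68.22 m
net slip = dip-slip / sin(rake) = 68.22 / sin(22°) = 182 m

182 m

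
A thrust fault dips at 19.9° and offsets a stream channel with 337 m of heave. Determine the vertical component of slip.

throw = heave × tan(dip) = 337 × tan(19.9°) = 122 m

122 m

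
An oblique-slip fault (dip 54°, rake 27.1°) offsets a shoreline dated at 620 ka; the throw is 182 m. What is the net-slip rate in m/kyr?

0.797 m/kyr

dip-slip = throw / sin(dip) = 182 / sin(54°) = 225 m
net slip = dip-slip / sin(rake) = 225 / sin(27.1°) = 493.8 m
rate = 493.8 m / 620 ka = 0.000797 m/yr = 0.797 m/kyr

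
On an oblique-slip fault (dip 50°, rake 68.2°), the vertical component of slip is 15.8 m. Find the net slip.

22.2 m

dip-slip = throw / sin(dip) = 15.8 / sin(50°) = 20.63 m
net slip = dip-slip / sin(rake) = 20.63 / sin(68.2°) = 22.2 m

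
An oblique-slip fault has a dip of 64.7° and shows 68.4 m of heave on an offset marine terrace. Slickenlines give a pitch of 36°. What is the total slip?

dip-slip = heave / cos(dip) = 68.4 / cos(64.7°) = 160.1 m
net slip = dip-slip / sin(rake) = 160.1 / sin(36°) = 272 m

272 m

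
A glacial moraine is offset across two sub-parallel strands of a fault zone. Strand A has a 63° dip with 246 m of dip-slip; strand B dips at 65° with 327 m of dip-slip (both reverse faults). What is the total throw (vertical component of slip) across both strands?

throw_A = 246 × sin(63°) = 219.2 m
throw_B = 327 × sin(65°) = 296.4 m
total = 219.2 + 296.4 = 516 m

516 m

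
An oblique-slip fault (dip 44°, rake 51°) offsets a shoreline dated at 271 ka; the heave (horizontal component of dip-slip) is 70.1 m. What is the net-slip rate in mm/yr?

0.463 mm/yr

dip-slip = heave / cos(dip) = 70.1 / cos(44°) = 97.45 m
net slip = dip-slip / sin(rake) = 97.45 / sin(51°) = 125.4 m
rate = 125.4 m / 271 ka = 0.000463 m/yr = 0.463 mm/yr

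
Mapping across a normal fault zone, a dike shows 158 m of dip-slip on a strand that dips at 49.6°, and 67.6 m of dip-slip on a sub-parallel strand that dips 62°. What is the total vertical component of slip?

180 m

throw_A = 158 × sin(49.6°) = 120.3 m
throw_B = 67.6 × sin(62°) = 59.69 m
total = 120.3 + 59.69 = 180 m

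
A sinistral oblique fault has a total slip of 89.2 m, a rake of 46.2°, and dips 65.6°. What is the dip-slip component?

dip-slip = net slip × sin(rake) = 89.2 m × sin(46.2°) = 64.4 m

64.4 m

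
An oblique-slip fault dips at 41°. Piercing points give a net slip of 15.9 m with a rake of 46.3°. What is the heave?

dip-slip = net slip × sin(rake) = 15.9 m × sin(46.3°) = 11.50 m
heave = dip-slip × cos(dip) = 11.50 × cos(41°) = 8.68 m

8.68 m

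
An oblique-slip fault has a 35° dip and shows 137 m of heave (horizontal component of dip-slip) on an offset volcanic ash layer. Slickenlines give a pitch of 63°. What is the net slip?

188 m

dip-slip = heave / cos(dip) = 137 / cos(35°) = 167.2 m
net slip = dip-slip / sin(rake) = 167.2 / sin(63°) = 188 m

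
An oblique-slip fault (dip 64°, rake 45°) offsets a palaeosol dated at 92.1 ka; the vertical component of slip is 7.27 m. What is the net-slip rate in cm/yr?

0.0124 cm/yr

dip-slip = throw / sin(dip) = 7.27 / sin(64°) = 8.089 m
net slip = dip-slip / sin(rake) = 8.089 / sin(45°) = 11.44 m
rate = 11.44 m / 92.1 ka = 0.000124 m/yr = 0.0124 cm/yr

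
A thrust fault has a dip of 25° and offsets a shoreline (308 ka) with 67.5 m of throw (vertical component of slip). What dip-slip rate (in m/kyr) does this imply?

dip-slip = throw / sin(dip) = 67.5 m / sin(25°) = 159.7 m
rate = 159.7 m / 308 ka = 0.000519 m/yr = 0.519 m/kyr

0.519 m/kyr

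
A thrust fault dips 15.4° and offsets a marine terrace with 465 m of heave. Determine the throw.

throw = heave × tan(dip) = 465 × tan(15.4°) = 128 m

128 m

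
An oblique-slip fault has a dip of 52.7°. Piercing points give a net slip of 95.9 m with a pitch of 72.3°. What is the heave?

dip-slip = net slip × sin(rake) = 95.9 m × sin(72.3°) = 91.36 m
heave = dip-slip × cos(dip) = 91.36 × cos(52.7°) = 55.4 m

55.4 m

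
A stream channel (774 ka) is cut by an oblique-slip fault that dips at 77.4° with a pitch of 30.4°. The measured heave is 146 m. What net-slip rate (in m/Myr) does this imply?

dip-slip = heave / cos(dip) = 146 / cos(77.4°) = 669.3 m
net slip = dip-slip / sin(rake) = 669.3 / sin(30.4°) = 1323 m
rate = 1323 m / 774 ka = 0.00171 m/yr = 1710 m/Myr

1710 m/Myr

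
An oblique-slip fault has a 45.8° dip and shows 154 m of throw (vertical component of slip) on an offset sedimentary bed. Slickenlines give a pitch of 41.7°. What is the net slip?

323 m

dip-slip = throw / sin(dip) = 154 / sin(45.8°) = 214.8 m
net slip = dip-slip / sin(rake) = 214.8 / sin(41.7°) = 323 m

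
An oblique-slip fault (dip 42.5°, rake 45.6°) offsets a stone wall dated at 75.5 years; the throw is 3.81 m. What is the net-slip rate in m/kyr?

105 m/kyr

dip-slip = throw / sin(dip) = 3.81 / sin(42.5°) = 5.640 m
net slip = dip-slip / sin(rake) = 5.640 / sin(45.6°) = 7.893 m
rate = 7.893 m / 75.5 years = 0.105 m/yr = 105 m/kyr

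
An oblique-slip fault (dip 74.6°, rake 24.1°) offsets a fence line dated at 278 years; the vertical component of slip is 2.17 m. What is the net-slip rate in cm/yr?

1.98 cm/yr

dip-slip = throw / sin(dip) = 2.17 / sin(74.6°) = 2.251 m
net slip = dip-slip / sin(rake) = 2.251 / sin(24.1°) = 5.512 m
rate = 5.512 m / 278 years = 0.0198 m/yr = 1.98 cm/yr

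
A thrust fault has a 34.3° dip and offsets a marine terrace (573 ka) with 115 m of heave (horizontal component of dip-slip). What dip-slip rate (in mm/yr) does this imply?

0.243 mm/yr

dip-slip = heave / cos(dip) = 115 m / cos(34.3°) = 139.2 m
rate = 139.2 m / 573 ka = 0.000243 m/yr = 0.243 mm/yr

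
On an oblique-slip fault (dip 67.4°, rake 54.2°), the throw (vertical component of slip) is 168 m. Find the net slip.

224 m

dip-slip = throw / sin(dip) = 168 / sin(67.4°) = 182 m
net slip = dip-slip / sin(rake) = 182 / sin(54.2°) = 224 m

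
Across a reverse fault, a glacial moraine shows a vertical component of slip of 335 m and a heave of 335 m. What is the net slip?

net slip = √(throw² + heave²) = √(335² + 335²) = 474 m

474 m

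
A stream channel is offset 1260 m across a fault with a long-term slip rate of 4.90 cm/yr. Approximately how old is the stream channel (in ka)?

25.7 ka

age = offset / rate = 1260 m / (4.90 cm/yr) = 25700 yr = 25.7 ka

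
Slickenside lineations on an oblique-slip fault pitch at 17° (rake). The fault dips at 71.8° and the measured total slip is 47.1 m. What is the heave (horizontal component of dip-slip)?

dip-slip = net slip × sin(rake) = 47.1 m × sin(17°) = 13.77 m
heave = dip-slip × cos(dip) = 13.77 × cos(71.8°) = 4.30 m

4.30 m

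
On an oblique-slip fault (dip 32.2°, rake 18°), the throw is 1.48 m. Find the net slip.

8.99 m

dip-slip = throw / sin(dip) = 1.48 / sin(32.2°) = 2.777 m
net slip = dip-slip / sin(rake) = 2.777 / sin(18°) = 8.99 m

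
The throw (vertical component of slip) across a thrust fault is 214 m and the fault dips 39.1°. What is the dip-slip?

dip-slip = throw / sin(dip) = 214 / sin(39.1°) = 339 m

339 m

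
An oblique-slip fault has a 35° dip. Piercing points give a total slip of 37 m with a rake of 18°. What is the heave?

9.37 m

dip-slip = net slip × sin(rake) = 37 m × sin(18°) = 11.43 m
heave = dip-slip × cos(dip) = 11.43 × cos(35°) = 9.37 m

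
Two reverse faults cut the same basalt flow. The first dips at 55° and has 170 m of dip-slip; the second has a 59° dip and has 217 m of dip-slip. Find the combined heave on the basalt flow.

209 m

heave_A = 170 × cos(55°) = 97.51 m
heave_B = 217 × cos(59°) = 111.8 m
total = 97.51 + 111.8 = 209 m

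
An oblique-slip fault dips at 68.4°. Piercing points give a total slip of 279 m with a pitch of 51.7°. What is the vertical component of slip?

dip-slip = net slip × sin(rake) = 279 m × sin(51.7°) = 219 m
throw = dip-slip × sin(dip) = 219 × sin(68.4°) = 204 m

204 m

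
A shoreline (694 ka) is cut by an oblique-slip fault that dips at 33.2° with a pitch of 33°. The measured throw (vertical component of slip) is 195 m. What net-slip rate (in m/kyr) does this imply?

dip-slip = throw / sin(dip) = 195 / sin(33.2°) = 356.1 m
net slip = dip-slip / sin(rake) = 356.1 / sin(33°) = 653.9 m
rate = 653.9 m / 694 ka = 0.000942 m/yr = 0.942 m/kyr

0.942 m/kyr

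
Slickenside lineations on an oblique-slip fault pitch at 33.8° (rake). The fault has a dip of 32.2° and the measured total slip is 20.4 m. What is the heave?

9.60 m

dip-slip = net slip × sin(rake) = 20.4 m × sin(33.8°) = 11.35 m
heave = dip-slip × cos(dip) = 11.35 × cos(32.2°) = 9.60 m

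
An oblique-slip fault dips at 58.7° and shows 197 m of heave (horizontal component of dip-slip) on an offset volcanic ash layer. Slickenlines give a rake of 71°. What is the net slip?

401 m

dip-slip = heave / cos(dip) = 197 / cos(58.7°) = 379.2 m
net slip = dip-slip / sin(rake) = 379.2 / sin(71°) = 401 m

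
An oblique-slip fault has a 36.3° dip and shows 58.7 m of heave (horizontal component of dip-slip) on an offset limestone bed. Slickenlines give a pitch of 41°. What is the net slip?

dip-slip = heave / cos(dip) = 58.7 / cos(36.3°) = 72.84 m
net slip = dip-slip / sin(rake) = 72.84 / sin(41°) = 111 m

111 m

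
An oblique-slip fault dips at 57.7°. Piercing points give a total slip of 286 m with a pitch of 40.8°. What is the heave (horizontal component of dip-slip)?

99.9 m

dip-slip = net slip × sin(rake) = 286 m × sin(40.8°) = 186.9 m
heave = dip-slip × cos(dip) = 186.9 × cos(57.7°) = 99.9 m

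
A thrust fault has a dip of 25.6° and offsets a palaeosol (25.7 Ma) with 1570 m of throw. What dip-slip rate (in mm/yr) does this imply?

dip-slip = throw / sin(dip) = 1570 m / sin(25.6°) = 3634 m
rate = 3634 m / 25.7 Ma = 0.000141 m/yr = 0.141 mm/yr

0.141 mm/yr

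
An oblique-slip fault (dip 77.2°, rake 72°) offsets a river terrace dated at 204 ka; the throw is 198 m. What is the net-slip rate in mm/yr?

1.05 mm/yr

dip-slip = throw / sin(dip) = 198 / sin(77.2°) = 203 m
net slip = dip-slip / sin(rake) = 203 / sin(72°) = 213.5 m
rate = 213.5 m / 204 ka = 0.00105 m/yr = 1.05 mm/yr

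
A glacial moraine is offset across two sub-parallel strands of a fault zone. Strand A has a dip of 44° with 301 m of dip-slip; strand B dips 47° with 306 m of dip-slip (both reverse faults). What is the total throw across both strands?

throw_A = 301 × sin(44°) = 209.1 m
throw_B = 306 × sin(47°) = 223.8 m
total = 209.1 + 223.8 = 433 m

433 m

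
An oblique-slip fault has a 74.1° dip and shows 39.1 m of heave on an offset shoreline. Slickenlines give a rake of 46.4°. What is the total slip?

197 m

dip-slip = heave / cos(dip) = 39.1 / cos(74.1°) = 142.7 m
net slip = dip-slip / sin(rake) = 142.7 / sin(46.4°) = 197 m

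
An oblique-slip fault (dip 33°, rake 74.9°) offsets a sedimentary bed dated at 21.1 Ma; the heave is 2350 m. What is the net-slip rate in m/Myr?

dip-slip = heave / cos(dip) = 2350 / cos(33°) = 2802 m
net slip = dip-slip / sin(rake) = 2802 / sin(74.9°) = 2902 m
rate = 2902 m / 21.1 Ma = 0.000138 m/yr = 138 m/Myr

138 m/Myr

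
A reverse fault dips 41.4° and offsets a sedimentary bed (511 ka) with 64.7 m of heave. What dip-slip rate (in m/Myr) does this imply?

169 m/Myr

dip-slip = heave / cos(dip) = 64.7 m / cos(41.4°) = 86.25 m
rate = 86.25 m / 511 ka = 0.000169 m/yr = 169 m/Myr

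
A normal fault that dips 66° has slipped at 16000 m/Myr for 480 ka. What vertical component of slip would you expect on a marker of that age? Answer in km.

dip-slip = rate × time = 16000 m/Myr × 480 ka = 7680 m
throw = dip-slip × sin(dip) = 7680 × sin(66°) = 7020 m = 7.02 km

7.02 km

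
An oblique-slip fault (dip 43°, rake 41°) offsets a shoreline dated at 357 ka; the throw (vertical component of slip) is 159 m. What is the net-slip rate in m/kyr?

dip-slip = throw / sin(dip) = 159 / sin(43°) = 233.1 m
net slip = dip-slip / sin(rake) = 233.1 / sin(41°) = 355.4 m
rate = 355.4 m / 357 ka = 0.000995 m/yr = 0.995 m/kyr

0.995 m/kyr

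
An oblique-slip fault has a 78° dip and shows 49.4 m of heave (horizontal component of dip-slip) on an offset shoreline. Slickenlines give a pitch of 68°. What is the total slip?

256 m

dip-slip = heave / cos(dip) = 49.4 / cos(78°) = 237.6 m
net slip = dip-slip / sin(rake) = 237.6 / sin(68°) = 256 m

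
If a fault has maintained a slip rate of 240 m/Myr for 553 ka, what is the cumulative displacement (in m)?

slip = rate × time = 240 m/Myr × 553 ka = 133 m

133 m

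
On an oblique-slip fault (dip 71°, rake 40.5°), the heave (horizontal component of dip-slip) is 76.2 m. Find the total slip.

360 m

dip-slip = heave / cos(dip) = 76.2 / cos(71°) = 234.1 m
net slip = dip-slip / sin(rake) = 234.1 / sin(40.5°) = 360 m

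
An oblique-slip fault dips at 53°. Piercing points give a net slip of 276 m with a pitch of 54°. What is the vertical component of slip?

178 m

dip-slip = net slip × sin(rake) = 276 m × sin(54°) = 223.3 m
throw = dip-slip × sin(dip) = 223.3 × sin(53°) = 178 m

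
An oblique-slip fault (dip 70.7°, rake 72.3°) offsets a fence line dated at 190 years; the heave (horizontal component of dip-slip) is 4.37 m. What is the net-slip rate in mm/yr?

dip-slip = heave / cos(dip) = 4.37 / cos(70.7°) = 13.22 m
net slip = dip-slip / sin(rake) = 13.22 / sin(72.3°) = 13.88 m
rate = 13.88 m / 190 years = 0.0730 m/yr = 73 mm/yr

73 mm/yr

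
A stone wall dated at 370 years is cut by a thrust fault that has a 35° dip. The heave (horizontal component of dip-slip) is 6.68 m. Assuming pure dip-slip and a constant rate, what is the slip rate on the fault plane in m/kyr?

22 m/kyr

dip-slip = heave / cos(dip) = 6.68 m / cos(35°) = 8.155 m
rate = 8.155 m / 370 years = 0.0220 m/yr = 22 m/kyr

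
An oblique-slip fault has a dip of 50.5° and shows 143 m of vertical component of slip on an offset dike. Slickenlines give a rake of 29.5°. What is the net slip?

376 m

dip-slip = throw / sin(dip) = 143 / sin(50.5°) = 185.3 m
net slip = dip-slip / sin(rake) = 185.3 / sin(29.5°) = 376 m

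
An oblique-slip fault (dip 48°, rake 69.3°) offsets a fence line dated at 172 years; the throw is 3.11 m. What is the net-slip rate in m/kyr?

26 m/kyr

dip-slip = throw / sin(dip) = 3.11 / sin(48°) = 4.185 m
net slip = dip-slip / sin(rake) = 4.185 / sin(69.3°) = 4.474 m
rate = 4.474 m / 172 years = 0.0260 m/yr = 26 m/kyr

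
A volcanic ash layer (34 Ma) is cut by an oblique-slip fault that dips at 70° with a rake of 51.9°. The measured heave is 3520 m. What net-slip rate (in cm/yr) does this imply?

dip-slip = heave / cos(dip) = 3520 / cos(70°) = 10290 m
net slip = dip-slip / sin(rake) = 10290 / sin(51.9°) = 13080 m
rate = 13080 m / 34 Ma = 0.000385 m/yr = 0.0385 cm/yr

0.0385 cm/yr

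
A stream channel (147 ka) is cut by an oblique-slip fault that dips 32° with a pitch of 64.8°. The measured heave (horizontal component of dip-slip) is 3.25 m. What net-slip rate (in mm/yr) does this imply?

0.0288 mm/yr

dip-slip = heave / cos(dip) = 3.25 / cos(32°) = 3.832 m
net slip = dip-slip / sin(rake) = 3.832 / sin(64.8°) = 4.235 m
rate = 4.235 m / 147 ka = 0.0000288 m/yr = 0.0288 mm/yr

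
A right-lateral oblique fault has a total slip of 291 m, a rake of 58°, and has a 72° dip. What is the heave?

76.3 m

dip-slip = net slip × sin(rake) = 291 m × sin(58°) = 246.8 m
heave = dip-slip × cos(dip) = 246.8 × cos(72°) = 76.3 m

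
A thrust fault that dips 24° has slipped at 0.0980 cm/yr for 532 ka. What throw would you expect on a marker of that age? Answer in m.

212 m

dip-slip = rate × time = 0.0980 cm/yr × 532 ka = 521.4 m
throw = dip-slip × sin(dip) = 521.4 × sin(24°) = 212 m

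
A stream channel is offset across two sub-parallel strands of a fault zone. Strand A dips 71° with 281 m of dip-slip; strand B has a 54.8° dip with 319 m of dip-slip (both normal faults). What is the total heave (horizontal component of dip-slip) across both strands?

275 m

heave_A = 281 × cos(71°) = 91.48 m
heave_B = 319 × cos(54.8°) = 183.9 m
total = 91.48 + 183.9 = 275 m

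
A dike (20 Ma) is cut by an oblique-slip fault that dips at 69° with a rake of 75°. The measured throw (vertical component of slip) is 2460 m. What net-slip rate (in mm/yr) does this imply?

0.136 mm/yr

dip-slip = throw / sin(dip) = 2460 / sin(69°) = 2635 m
net slip = dip-slip / sin(rake) = 2635 / sin(75°) = 2728 m
rate = 2728 m / 20 Ma = 0.000136 m/yr = 0.136 mm/yr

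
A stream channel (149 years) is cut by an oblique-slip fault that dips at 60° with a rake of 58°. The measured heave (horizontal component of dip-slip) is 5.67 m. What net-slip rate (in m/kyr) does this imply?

89.7 m/kyr

dip-slip = heave / cos(dip) = 5.67 / cos(60°) = 11.34 m
net slip = dip-slip / sin(rake) = 11.34 / sin(58°) = 13.37 m
rate = 13.37 m / 149 years = 0.0897 m/yr = 89.7 m/kyr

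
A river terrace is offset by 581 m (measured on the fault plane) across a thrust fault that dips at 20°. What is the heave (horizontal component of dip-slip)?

heave = dip-slip × cos(dip) = 581 m × cos(20°) = 546 m

546 m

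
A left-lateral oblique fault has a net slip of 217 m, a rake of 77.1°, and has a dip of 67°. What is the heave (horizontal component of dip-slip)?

82.6 m

dip-slip = net slip × sin(rake) = 217 m × sin(77.1°) = 211.5 m
heave = dip-slip × cos(dip) = 211.5 × cos(67°) = 82.6 m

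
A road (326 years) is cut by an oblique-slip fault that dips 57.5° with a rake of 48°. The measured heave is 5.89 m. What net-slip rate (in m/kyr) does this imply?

dip-slip = heave / cos(dip) = 5.89 / cos(57.5°) = 10.96 m
net slip = dip-slip / sin(rake) = 10.96 / sin(48°) = 14.75 m
rate = 14.75 m / 326 years = 0.0452 m/yr = 45.2 m/kyr

45.2 m/kyr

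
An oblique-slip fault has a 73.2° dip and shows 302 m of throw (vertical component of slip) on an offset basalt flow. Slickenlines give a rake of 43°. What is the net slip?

dip-slip = throw / sin(dip) = 302 / sin(73.2°) = 315.5 m
net slip = dip-slip / sin(rake) = 315.5 / sin(43°) = 463 m

463 m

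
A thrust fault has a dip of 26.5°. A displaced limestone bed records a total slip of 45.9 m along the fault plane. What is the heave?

41.1 m

heave = dip-slip × cos(dip) = 45.9 m × cos(26.5°) = 41.1 m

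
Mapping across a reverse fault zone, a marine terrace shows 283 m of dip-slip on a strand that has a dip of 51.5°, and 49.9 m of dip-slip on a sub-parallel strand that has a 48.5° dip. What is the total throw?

259 m

throw_A = 283 × sin(51.5°) = 221.5 m
throw_B = 49.9 × sin(48.5°) = 37.37 m
total = 221.5 + 37.37 = 259 m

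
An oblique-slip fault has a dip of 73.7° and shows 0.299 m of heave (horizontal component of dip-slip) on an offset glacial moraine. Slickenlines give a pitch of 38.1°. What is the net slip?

dip-slip = heave / cos(dip) = 0.299 / cos(73.7°) = 1.065 m
net slip = dip-slip / sin(rake) = 1.065 / sin(38.1°) = 1.73 m

1.73 m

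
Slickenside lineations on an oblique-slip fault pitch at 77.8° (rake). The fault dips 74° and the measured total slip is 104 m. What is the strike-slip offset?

strike-slip = net slip × cos(rake) = 104 m × cos(77.8°) = 22 m

22 m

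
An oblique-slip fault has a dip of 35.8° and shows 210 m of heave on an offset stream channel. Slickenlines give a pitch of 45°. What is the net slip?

dip-slip = heave / cos(dip) = 210 / cos(35.8°) = 258.9 m
net slip = dip-slip / sin(rake) = 258.9 / sin(45°) = 366 m

366 m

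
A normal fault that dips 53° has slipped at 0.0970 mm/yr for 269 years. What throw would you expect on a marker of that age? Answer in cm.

dip-slip = rate × time = 0.0970 mm/yr × 269 years = 0.02609 m
throw = dip-slip × sin(dip) = 0.02609 × sin(53°) = 0.0208 m = 2.08 cm

2.08 cm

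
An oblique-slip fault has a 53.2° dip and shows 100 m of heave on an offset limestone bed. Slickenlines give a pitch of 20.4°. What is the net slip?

dip-slip = heave / cos(dip) = 100 / cos(53.2°) = 166.9 m
net slip = dip-slip / sin(rake) = 166.9 / sin(20.4°) = 479 m

479 m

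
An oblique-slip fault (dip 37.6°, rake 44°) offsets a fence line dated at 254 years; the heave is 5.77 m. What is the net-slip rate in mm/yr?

41.3 mm/yr

dip-slip = heave / cos(dip) = 5.77 / cos(37.6°) = 7.283 m
net slip = dip-slip / sin(rake) = 7.283 / sin(44°) = 10.48 m
rate = 10.48 m / 254 years = 0.0413 m/yr = 41.3 mm/yr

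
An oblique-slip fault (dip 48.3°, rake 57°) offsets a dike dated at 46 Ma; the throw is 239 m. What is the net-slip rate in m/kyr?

dip-slip = throw / sin(dip) = 239 / sin(48.3°) = 320.1 m
net slip = dip-slip / sin(rake) = 320.1 / sin(57°) = 381.7 m
rate = 381.7 m / 46 Ma = 0.00000830 m/yr = 0.00830 m/kyr

0.00830 m/kyr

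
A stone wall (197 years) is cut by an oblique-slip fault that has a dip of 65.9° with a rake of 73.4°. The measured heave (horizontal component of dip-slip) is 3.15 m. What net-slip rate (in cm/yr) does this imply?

4.09 cm/yr

dip-slip = heave / cos(dip) = 3.15 / cos(65.9°) = 7.714 m
net slip = dip-slip / sin(rake) = 7.714 / sin(73.4°) = 8.050 m
rate = 8.050 m / 197 years = 0.0409 m/yr = 4.09 cm/yr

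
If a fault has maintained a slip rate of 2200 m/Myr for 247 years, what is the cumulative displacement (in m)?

slip = rate × time = 2200 m/Myr × 247 years = 0.543 m

0.543 m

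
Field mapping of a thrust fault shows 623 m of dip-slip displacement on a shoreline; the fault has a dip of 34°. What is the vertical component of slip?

throw = dip-slip × sin(dip) = 623 m × sin(34°) = 348 m

348 m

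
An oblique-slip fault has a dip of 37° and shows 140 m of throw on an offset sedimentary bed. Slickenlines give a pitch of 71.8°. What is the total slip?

dip-slip = throw / sin(dip) = 140 / sin(37°) = 232.6 m
net slip = dip-slip / sin(rake) = 232.6 / sin(71.8°) = 245 m

245 m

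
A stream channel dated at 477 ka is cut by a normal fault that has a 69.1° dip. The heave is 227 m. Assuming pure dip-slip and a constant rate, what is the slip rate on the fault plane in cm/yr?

0.133 cm/yr

dip-slip = heave / cos(dip) = 227 m / cos(69.1°) = 636.3 m
rate = 636.3 m / 477 ka = 0.00133 m/yr = 0.133 cm/yr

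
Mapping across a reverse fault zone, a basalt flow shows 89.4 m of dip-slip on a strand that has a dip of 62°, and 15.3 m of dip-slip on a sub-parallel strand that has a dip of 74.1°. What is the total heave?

heave_A = 89.4 × cos(62°) = 41.97 m
heave_B = 15.3 × cos(74.1°) = 4.192 m
total = 41.97 + 4.192 = 46.2 m

46.2 m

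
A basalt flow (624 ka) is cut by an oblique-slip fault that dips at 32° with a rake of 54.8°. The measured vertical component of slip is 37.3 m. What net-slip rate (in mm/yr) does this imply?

0.138 mm/yr

dip-slip = throw / sin(dip) = 37.3 / sin(32°) = 70.39 m
net slip = dip-slip / sin(rake) = 70.39 / sin(54.8°) = 86.14 m
rate = 86.14 m / 624 ka = 0.000138 m/yr = 0.138 mm/yr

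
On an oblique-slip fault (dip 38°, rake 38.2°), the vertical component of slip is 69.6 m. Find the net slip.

dip-slip = throw / sin(dip) = 69.6 / sin(38°) = 113 m
net slip = dip-slip / sin(rake) = 113 / sin(38.2°) = 183 m

183 m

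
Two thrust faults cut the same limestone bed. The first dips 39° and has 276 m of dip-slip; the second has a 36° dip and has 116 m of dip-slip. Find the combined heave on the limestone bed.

heave_A = 276 × cos(39°) = 214.5 m
heave_B = 116 × cos(36°) = 93.85 m
total = 214.5 + 93.85 = 308 m

308 m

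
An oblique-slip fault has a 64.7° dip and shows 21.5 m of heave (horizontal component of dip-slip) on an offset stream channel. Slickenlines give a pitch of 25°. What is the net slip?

119 m

dip-slip = heave / cos(dip) = 21.5 / cos(64.7°) = 50.31 m
net slip = dip-slip / sin(rake) = 50.31 / sin(25°) = 119 m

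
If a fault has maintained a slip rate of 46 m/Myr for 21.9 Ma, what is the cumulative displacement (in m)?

1010 m

slip = rate × time = 46 m/Myr × 21.9 Ma = 1010 m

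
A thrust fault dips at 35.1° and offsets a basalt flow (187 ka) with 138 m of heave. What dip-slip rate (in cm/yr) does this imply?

dip-slip = heave / cos(dip) = 138 m / cos(35.1°) = 168.7 m
rate = 168.7 m / 187 ka = 0.000902 m/yr = 0.0902 cm/yr

0.0902 cm/yr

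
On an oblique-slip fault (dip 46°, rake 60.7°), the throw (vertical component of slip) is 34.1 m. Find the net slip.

54.4 m

dip-slip = throw / sin(dip) = 34.1 / sin(46°) = 47.40 m
net slip = dip-slip / sin(rake) = 47.40 / sin(60.7°) = 54.4 m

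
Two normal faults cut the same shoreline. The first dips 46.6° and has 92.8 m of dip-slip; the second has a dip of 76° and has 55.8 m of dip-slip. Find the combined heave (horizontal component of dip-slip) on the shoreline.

77.3 m

heave_A = 92.8 × cos(46.6°) = 63.76 m
heave_B = 55.8 × cos(76°) = 13.50 m
total = 63.76 + 13.50 = 77.3 m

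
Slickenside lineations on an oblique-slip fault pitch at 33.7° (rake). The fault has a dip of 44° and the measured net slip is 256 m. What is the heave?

102 m

dip-slip = net slip × sin(rake) = 256 m × sin(33.7°) = 142 m
heave = dip-slip × cos(dip) = 142 × cos(44°) = 102 m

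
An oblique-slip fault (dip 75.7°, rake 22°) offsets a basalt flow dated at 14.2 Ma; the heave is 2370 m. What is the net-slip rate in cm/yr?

0.180 cm/yr

dip-slip = heave / cos(dip) = 2370 / cos(75.7°) = 9595 m
net slip = dip-slip / sin(rake) = 9595 / sin(22°) = 25610 m
rate = 25610 m / 14.2 Ma = 0.00180 m/yr = 0.180 cm/yr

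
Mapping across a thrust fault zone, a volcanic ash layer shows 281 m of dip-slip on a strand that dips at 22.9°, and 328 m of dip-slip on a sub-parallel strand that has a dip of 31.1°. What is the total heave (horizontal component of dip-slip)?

540 m

heave_A = 281 × cos(22.9°) = 258.9 m
heave_B = 328 × cos(31.1°) = 280.9 m
total = 258.9 + 280.9 = 540 m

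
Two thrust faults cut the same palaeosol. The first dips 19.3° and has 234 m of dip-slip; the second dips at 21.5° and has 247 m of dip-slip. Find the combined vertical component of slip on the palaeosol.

throw_A = 234 × sin(19.3°) = 77.34 m
throw_B = 247 × sin(21.5°) = 90.53 m
total = 77.34 + 90.53 = 168 m

168 m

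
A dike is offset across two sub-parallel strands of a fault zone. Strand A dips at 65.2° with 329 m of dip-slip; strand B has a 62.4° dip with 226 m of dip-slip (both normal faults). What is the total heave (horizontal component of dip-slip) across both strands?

heave_A = 329 × cos(65.2°) = 138 m
heave_B = 226 × cos(62.4°) = 104.7 m
total = 138 + 104.7 = 243 m

243 m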